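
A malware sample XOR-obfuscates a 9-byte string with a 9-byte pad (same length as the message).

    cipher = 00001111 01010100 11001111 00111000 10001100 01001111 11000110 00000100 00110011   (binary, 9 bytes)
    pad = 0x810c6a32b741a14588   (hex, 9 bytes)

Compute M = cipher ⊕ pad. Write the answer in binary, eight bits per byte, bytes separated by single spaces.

10001110 01011000 10100101 00001010 00111011 00001110 01100111 01000001 10111011

XOR is its own inverse, so applying the key byte-wise gives the result directly.
byte 0:  15 ^ 129 = 142
byte 1:  84 ^  12 =  88
byte 2: 207 ^ 106 = 165
byte 3:  56 ^  50 =  10
byte 4: 140 ^ 183 =  59
byte 5:  79 ^  65 =  14
byte 6: 198 ^ 161 = 103
byte 7:   4 ^  69 =  65
byte 8:  51 ^ 136 = 187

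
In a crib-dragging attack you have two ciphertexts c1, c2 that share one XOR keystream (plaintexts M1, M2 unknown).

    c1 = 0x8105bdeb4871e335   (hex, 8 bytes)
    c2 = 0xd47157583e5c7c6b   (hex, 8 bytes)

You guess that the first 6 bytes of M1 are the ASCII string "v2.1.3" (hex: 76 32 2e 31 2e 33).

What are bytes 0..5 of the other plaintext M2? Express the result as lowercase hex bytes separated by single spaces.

First, c1 ⊕ c2 = (M1 ⊕ K) ⊕ (M2 ⊕ K) = M1 ⊕ M2, so the key drops out. Then M2 = (M1 ⊕ M2) ⊕ M1 over the first 6 bytes.
byte 0: (81 ^ d4) ^ 76 = 55 ^ 76 = 23
byte 1: (05 ^ 71) ^ 32 = 74 ^ 32 = 46
byte 2: (bd ^ 57) ^ 2e = ea ^ 2e = c4
byte 3: (eb ^ 58) ^ 31 = b3 ^ 31 = 82
byte 4: (48 ^ 3e) ^ 2e = 76 ^ 2e = 58
byte 5: (71 ^ 5c) ^ 33 = 2d ^ 33 = 1e

23 46 c4 82 58 1e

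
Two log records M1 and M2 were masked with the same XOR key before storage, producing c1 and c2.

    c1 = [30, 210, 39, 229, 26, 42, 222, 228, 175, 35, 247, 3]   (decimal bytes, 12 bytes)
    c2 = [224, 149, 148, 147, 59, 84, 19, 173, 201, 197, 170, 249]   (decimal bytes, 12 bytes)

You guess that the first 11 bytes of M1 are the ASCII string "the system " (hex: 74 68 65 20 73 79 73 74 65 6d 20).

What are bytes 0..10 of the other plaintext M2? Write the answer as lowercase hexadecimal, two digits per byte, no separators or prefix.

First, c1 ⊕ c2 = (M1 ⊕ K) ⊕ (M2 ⊕ K) = M1 ⊕ M2, so the key drops out. Then M2 = (M1 ⊕ M2) ⊕ M1 over the first 11 bytes.
byte 0: (1e ⊕ e0) ⊕ 74 = fe ⊕ 74 = 8a
byte 1: (d2 ⊕ 95) ⊕ 68 = 47 ⊕ 68 = 2f
byte 2: (27 ⊕ 94) ⊕ 65 = b3 ⊕ 65 = d6
byte 3: (e5 ⊕ 93) ⊕ 20 = 76 ⊕ 20 = 56
byte 4: (1a ⊕ 3b) ⊕ 73 = 21 ⊕ 73 = 52
byte 5: (2a ⊕ 54) ⊕ 79 = 7e ⊕ 79 = 07
byte 6: (de ⊕ 13) ⊕ 73 = cd ⊕ 73 = be
byte 7: (e4 ⊕ ad) ⊕ 74 = 49 ⊕ 74 = 3d
byte 8: (af ⊕ c9) ⊕ 65 = 66 ⊕ 65 = 03
byte 9: (23 ⊕ c5) ⊕ 6d = e6 ⊕ 6d = 8b
byte 10: (f7 ⊕ aa) ⊕ 20 = 5d ⊕ 20 = 7d

8a2fd6565207be3d038b7d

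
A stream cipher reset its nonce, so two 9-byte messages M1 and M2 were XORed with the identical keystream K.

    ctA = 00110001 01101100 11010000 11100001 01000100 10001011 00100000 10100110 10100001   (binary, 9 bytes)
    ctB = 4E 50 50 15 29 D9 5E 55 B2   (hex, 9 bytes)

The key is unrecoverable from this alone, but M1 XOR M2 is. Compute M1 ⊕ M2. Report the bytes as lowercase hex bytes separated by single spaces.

7f 3c 80 f4 6d 52 7e f3 13

ctA ⊕ ctB = (M1 ⊕ K) ⊕ (M2 ⊕ K) = M1 ⊕ M2 — the shared key cancels under XOR.
31 ⊕ 4e = 7f
6c ⊕ 50 = 3c
d0 ⊕ 50 = 80
e1 ⊕ 15 = f4
44 ⊕ 29 = 6d
8b ⊕ d9 = 52
20 ⊕ 5e = 7e
a6 ⊕ 55 = f3
a1 ⊕ b2 = 13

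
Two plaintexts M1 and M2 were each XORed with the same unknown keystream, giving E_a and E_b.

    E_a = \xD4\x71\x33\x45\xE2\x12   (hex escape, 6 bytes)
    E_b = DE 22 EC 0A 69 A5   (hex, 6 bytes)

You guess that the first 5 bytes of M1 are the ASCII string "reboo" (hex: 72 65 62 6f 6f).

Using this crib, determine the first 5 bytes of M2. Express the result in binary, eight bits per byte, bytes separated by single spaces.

First, E_a ⊕ E_b = (M1 ⊕ K) ⊕ (M2 ⊕ K) = M1 ⊕ M2, so the key drops out. Then M2 = (M1 ⊕ M2) ⊕ M1 over the first 5 bytes.
byte 0: (d4 xor de) xor 72 = 0a xor 72 = 78
byte 1: (71 xor 22) xor 65 = 53 xor 65 = 36
byte 2: (33 xor ec) xor 62 = df xor 62 = bd
byte 3: (45 xor 0a) xor 6f = 4f xor 6f = 20
byte 4: (e2 xor 69) xor 6f = 8b xor 6f = e4

01111000 00110110 10111101 00100000 11100100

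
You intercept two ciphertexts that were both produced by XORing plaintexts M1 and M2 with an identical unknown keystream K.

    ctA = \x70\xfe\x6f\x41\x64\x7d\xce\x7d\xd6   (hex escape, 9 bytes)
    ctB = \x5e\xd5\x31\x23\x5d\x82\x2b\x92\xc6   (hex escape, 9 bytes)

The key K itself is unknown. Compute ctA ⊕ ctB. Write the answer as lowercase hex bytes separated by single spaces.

2e 2b 5e 62 39 ff e5 ef 10

ctA ⊕ ctB = (M1 ⊕ K) ⊕ (M2 ⊕ K) = M1 ⊕ M2 — the shared key cancels under XOR.
70 XOR 5e = 2e
fe XOR d5 = 2b
6f XOR 31 = 5e
41 XOR 23 = 62
64 XOR 5d = 39
7d XOR 82 = ff
ce XOR 2b = e5
7d XOR 92 = ef
d6 XOR c6 = 10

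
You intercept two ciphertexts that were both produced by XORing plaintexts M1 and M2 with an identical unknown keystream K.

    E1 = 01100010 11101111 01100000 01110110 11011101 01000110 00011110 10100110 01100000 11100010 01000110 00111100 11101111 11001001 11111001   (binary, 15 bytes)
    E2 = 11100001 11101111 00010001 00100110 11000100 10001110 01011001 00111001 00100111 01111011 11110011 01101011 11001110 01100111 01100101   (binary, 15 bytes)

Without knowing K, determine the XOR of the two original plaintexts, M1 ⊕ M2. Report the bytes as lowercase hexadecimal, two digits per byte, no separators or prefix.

8300715019c8479f4799b55721ae9c

E1 ⊕ E2 = (M1 ⊕ K) ⊕ (M2 ⊕ K) = M1 ⊕ M2 — the shared key cancels under XOR.
62 xor e1 = 83
ef xor ef = 00
60 xor 11 = 71
76 xor 26 = 50
dd xor c4 = 19
46 xor 8e = c8
1e xor 59 = 47
a6 xor 39 = 9f
60 xor 27 = 47
e2 xor 7b = 99
46 xor f3 = b5
3c xor 6b = 57
ef xor ce = 21
c9 xor 67 = ae
f9 xor 65 = 9c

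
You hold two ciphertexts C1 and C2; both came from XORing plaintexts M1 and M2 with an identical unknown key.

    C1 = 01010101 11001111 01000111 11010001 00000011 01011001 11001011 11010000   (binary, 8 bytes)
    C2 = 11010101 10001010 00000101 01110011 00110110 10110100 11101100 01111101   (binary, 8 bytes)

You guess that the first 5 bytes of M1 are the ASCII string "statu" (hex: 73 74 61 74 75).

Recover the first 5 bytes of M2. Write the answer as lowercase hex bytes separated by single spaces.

f3 31 23 d6 40

First, C1 ⊕ C2 = (M1 ⊕ K) ⊕ (M2 ⊕ K) = M1 ⊕ M2, so the key drops out. Then M2 = (M1 ⊕ M2) ⊕ M1 over the first 5 bytes.
byte 0: (55 ⊕ d5) ⊕ 73 = 80 ⊕ 73 = f3
byte 1: (cf ⊕ 8a) ⊕ 74 = 45 ⊕ 74 = 31
byte 2: (47 ⊕ 05) ⊕ 61 = 42 ⊕ 61 = 23
byte 3: (d1 ⊕ 73) ⊕ 74 = a2 ⊕ 74 = d6
byte 4: (03 ⊕ 36) ⊕ 75 = 35 ⊕ 75 = 40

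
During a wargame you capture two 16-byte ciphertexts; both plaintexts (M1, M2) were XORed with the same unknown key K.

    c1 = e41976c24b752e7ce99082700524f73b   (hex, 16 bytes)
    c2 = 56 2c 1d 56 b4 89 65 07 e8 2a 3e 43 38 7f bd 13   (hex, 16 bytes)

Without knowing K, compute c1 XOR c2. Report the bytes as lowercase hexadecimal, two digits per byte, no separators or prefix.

c1 ⊕ c2 = (M1 ⊕ K) ⊕ (M2 ⊕ K) = M1 ⊕ M2 — the shared key cancels under XOR.
e4 ⊕ 56 = b2
19 ⊕ 2c = 35
76 ⊕ 1d = 6b
c2 ⊕ 56 = 94
4b ⊕ b4 = ff
75 ⊕ 89 = fc
2e ⊕ 65 = 4b
7c ⊕ 07 = 7b
e9 ⊕ e8 = 01
90 ⊕ 2a = ba
82 ⊕ 3e = bc
70 ⊕ 43 = 33
05 ⊕ 38 = 3d
24 ⊕ 7f = 5b
f7 ⊕ bd = 4a
3b ⊕ 13 = 28

b2356b94fffc4b7b01babc333d5b4a28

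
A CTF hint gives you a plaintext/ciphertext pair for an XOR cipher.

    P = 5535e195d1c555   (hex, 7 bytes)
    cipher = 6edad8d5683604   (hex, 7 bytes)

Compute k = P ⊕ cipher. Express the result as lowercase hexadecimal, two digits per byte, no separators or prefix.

Since cipher = P ⊕ k, XORing both sides with P gives k = P ⊕ cipher.
 85 ⊕ 110 =  59
 53 ⊕ 218 = 239
225 ⊕ 216 =  57
149 ⊕ 213 =  64
209 ⊕ 104 = 185
197 ⊕  54 = 243
 85 ⊕   4 =  81

3bef3940b9f351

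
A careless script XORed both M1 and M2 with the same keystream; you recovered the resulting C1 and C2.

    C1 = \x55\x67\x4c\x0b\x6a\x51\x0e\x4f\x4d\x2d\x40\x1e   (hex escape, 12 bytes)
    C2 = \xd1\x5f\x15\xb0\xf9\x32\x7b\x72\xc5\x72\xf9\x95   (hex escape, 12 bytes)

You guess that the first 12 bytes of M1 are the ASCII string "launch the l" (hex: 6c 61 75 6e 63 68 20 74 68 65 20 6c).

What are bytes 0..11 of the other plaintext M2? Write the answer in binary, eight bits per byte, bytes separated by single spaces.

11101000 01011001 00101100 11010101 11110000 00001011 01010101 01001001 11100000 00111010 10011001 11100111

First, C1 ⊕ C2 = (M1 ⊕ K) ⊕ (M2 ⊕ K) = M1 ⊕ M2, so the key drops out. Then M2 = (M1 ⊕ M2) ⊕ M1 over the first 12 bytes.
byte 0: (55 ^ d1) ^ 6c = 84 ^ 6c = e8
byte 1: (67 ^ 5f) ^ 61 = 38 ^ 61 = 59
byte 2: (4c ^ 15) ^ 75 = 59 ^ 75 = 2c
byte 3: (0b ^ b0) ^ 6e = bb ^ 6e = d5
byte 4: (6a ^ f9) ^ 63 = 93 ^ 63 = f0
byte 5: (51 ^ 32) ^ 68 = 63 ^ 68 = 0b
byte 6: (0e ^ 7b) ^ 20 = 75 ^ 20 = 55
byte 7: (4f ^ 72) ^ 74 = 3d ^ 74 = 49
byte 8: (4d ^ c5) ^ 68 = 88 ^ 68 = e0
byte 9: (2d ^ 72) ^ 65 = 5f ^ 65 = 3a
byte 10: (40 ^ f9) ^ 20 = b9 ^ 20 = 99
byte 11: (1e ^ 95) ^ 6c = 8b ^ 6c = e7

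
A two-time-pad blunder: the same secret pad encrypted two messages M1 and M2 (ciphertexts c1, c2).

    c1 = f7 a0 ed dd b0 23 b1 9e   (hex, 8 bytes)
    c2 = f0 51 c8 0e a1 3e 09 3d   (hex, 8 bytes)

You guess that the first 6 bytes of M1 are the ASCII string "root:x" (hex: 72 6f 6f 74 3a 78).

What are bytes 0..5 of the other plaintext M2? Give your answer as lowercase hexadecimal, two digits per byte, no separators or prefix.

759e4aa72b65

First, c1 ⊕ c2 = (M1 ⊕ K) ⊕ (M2 ⊕ K) = M1 ⊕ M2, so the key drops out. Then M2 = (M1 ⊕ M2) ⊕ M1 over the first 6 bytes.
byte 0: (f7 xor f0) xor 72 = 07 xor 72 = 75
byte 1: (a0 xor 51) xor 6f = f1 xor 6f = 9e
byte 2: (ed xor c8) xor 6f = 25 xor 6f = 4a
byte 3: (dd xor 0e) xor 74 = d3 xor 74 = a7
byte 4: (b0 xor a1) xor 3a = 11 xor 3a = 2b
byte 5: (23 xor 3e) xor 78 = 1d xor 78 = 65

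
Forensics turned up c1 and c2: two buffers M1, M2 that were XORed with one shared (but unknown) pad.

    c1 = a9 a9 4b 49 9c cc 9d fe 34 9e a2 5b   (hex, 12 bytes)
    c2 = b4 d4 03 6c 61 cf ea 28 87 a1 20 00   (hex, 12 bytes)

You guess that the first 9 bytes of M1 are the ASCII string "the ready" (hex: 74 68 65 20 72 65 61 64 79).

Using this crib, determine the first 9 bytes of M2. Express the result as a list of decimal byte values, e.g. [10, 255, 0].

[105, 21, 45, 5, 143, 102, 22, 178, 202]

First, c1 ⊕ c2 = (M1 ⊕ K) ⊕ (M2 ⊕ K) = M1 ⊕ M2, so the key drops out. Then M2 = (M1 ⊕ M2) ⊕ M1 over the first 9 bytes.
byte 0: (a9 ^ b4) ^ 74 = 1d ^ 74 = 69
byte 1: (a9 ^ d4) ^ 68 = 7d ^ 68 = 15
byte 2: (4b ^ 03) ^ 65 = 48 ^ 65 = 2d
byte 3: (49 ^ 6c) ^ 20 = 25 ^ 20 = 05
byte 4: (9c ^ 61) ^ 72 = fd ^ 72 = 8f
byte 5: (cc ^ cf) ^ 65 = 03 ^ 65 = 66
byte 6: (9d ^ ea) ^ 61 = 77 ^ 61 = 16
byte 7: (fe ^ 28) ^ 64 = d6 ^ 64 = b2
byte 8: (34 ^ 87) ^ 79 = b3 ^ 79 = ca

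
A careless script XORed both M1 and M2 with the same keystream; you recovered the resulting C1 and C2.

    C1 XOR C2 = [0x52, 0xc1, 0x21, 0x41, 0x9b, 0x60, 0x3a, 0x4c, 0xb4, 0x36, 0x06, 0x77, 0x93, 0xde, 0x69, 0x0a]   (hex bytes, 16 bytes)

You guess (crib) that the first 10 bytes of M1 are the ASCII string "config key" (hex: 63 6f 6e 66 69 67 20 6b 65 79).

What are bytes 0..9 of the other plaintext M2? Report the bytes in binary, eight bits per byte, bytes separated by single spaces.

00110001 10101110 01001111 00100111 11110010 00000111 00011010 00100111 11010001 01001111

Since C1 ⊕ C2 = M1 ⊕ M2, XORing with the guessed M1 bytes yields the corresponding M2 bytes: M2 = (C1 ⊕ C2) ⊕ M1.
52 XOR 63 = 31
c1 XOR 6f = ae
21 XOR 6e = 4f
41 XOR 66 = 27
9b XOR 69 = f2
60 XOR 67 = 07
3a XOR 20 = 1a
4c XOR 6b = 27
b4 XOR 65 = d1
36 XOR 79 = 4f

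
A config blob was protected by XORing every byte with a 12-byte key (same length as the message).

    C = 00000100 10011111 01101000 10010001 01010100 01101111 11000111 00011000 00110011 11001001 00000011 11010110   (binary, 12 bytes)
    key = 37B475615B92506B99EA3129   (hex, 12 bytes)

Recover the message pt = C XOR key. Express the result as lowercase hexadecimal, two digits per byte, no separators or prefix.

XOR is its own inverse, so applying the key byte-wise gives the result directly.
04 ⊕ 37 = 33
9f ⊕ b4 = 2b
68 ⊕ 75 = 1d
91 ⊕ 61 = f0
54 ⊕ 5b = 0f
6f ⊕ 92 = fd
c7 ⊕ 50 = 97
18 ⊕ 6b = 73
33 ⊕ 99 = aa
c9 ⊕ ea = 23
03 ⊕ 31 = 32
d6 ⊕ 29 = ff

332b1df00ffd9773aa2332ff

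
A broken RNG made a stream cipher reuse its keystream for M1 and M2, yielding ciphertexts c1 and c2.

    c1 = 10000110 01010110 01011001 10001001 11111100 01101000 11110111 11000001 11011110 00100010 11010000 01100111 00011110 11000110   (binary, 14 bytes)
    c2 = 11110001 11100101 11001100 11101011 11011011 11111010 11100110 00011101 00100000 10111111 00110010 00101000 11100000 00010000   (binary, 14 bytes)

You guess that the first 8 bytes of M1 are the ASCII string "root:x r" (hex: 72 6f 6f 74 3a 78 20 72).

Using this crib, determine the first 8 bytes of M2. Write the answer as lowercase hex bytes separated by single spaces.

05 dc fa 16 1d ea 31 ae

First, c1 ⊕ c2 = (M1 ⊕ K) ⊕ (M2 ⊕ K) = M1 ⊕ M2, so the key drops out. Then M2 = (M1 ⊕ M2) ⊕ M1 over the first 8 bytes.
byte 0: (86 ⊕ f1) ⊕ 72 = 77 ⊕ 72 = 05
byte 1: (56 ⊕ e5) ⊕ 6f = b3 ⊕ 6f = dc
byte 2: (59 ⊕ cc) ⊕ 6f = 95 ⊕ 6f = fa
byte 3: (89 ⊕ eb) ⊕ 74 = 62 ⊕ 74 = 16
byte 4: (fc ⊕ db) ⊕ 3a = 27 ⊕ 3a = 1d
byte 5: (68 ⊕ fa) ⊕ 78 = 92 ⊕ 78 = ea
byte 6: (f7 ⊕ e6) ⊕ 20 = 11 ⊕ 20 = 31
byte 7: (c1 ⊕ 1d) ⊕ 72 = dc ⊕ 72 = ae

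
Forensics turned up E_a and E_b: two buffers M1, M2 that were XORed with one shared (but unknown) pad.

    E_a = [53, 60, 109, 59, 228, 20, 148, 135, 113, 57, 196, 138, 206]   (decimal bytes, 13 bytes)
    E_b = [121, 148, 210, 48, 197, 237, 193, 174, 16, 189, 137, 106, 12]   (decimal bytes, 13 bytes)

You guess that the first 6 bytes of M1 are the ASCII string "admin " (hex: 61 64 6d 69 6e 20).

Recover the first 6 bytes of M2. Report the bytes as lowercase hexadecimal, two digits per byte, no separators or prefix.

2dccd2624fd9

First, E_a ⊕ E_b = (M1 ⊕ K) ⊕ (M2 ⊕ K) = M1 ⊕ M2, so the key drops out. Then M2 = (M1 ⊕ M2) ⊕ M1 over the first 6 bytes.
byte 0: (35 xor 79) xor 61 = 4c xor 61 = 2d
byte 1: (3c xor 94) xor 64 = a8 xor 64 = cc
byte 2: (6d xor d2) xor 6d = bf xor 6d = d2
byte 3: (3b xor 30) xor 69 = 0b xor 69 = 62
byte 4: (e4 xor c5) xor 6e = 21 xor 6e = 4f
byte 5: (14 xor ed) xor 20 = f9 xor 20 = d9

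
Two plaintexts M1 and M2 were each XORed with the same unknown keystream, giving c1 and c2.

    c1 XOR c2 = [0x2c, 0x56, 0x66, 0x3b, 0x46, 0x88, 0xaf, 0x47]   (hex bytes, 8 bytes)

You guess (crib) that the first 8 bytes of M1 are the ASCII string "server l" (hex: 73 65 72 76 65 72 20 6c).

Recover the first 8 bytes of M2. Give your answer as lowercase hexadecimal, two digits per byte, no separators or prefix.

Since c1 ⊕ c2 = M1 ⊕ M2, XORing with the guessed M1 bytes yields the corresponding M2 bytes: M2 = (c1 ⊕ c2) ⊕ M1.
byte 0: 2c ^ 73 = 5f
byte 1: 56 ^ 65 = 33
byte 2: 66 ^ 72 = 14
byte 3: 3b ^ 76 = 4d
byte 4: 46 ^ 65 = 23
byte 5: 88 ^ 72 = fa
byte 6: af ^ 20 = 8f
byte 7: 47 ^ 6c = 2b

5f33144d23fa8f2b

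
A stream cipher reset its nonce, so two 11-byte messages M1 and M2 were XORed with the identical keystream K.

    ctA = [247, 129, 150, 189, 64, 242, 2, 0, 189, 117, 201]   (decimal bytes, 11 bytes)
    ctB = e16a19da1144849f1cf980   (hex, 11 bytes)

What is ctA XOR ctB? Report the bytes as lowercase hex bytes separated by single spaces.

ctA ⊕ ctB = (M1 ⊕ K) ⊕ (M2 ⊕ K) = M1 ⊕ M2 — the shared key cancels under XOR.
f7 xor e1 = 16
81 xor 6a = eb
96 xor 19 = 8f
bd xor da = 67
40 xor 11 = 51
f2 xor 44 = b6
02 xor 84 = 86
00 xor 9f = 9f
bd xor 1c = a1
75 xor f9 = 8c
c9 xor 80 = 49

16 eb 8f 67 51 b6 86 9f a1 8c 49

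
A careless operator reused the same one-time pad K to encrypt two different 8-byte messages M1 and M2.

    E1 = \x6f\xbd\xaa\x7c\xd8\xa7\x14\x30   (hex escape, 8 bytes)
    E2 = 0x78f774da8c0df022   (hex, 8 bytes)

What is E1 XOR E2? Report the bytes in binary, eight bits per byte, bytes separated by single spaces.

00010111 01001010 11011110 10100110 01010100 10101010 11100100 00010010

E1 ⊕ E2 = (M1 ⊕ K) ⊕ (M2 ⊕ K) = M1 ⊕ M2 — the shared key cancels under XOR.
byte 0: 6f ^ 78 = 17
byte 1: bd ^ f7 = 4a
byte 2: aa ^ 74 = de
byte 3: 7c ^ da = a6
byte 4: d8 ^ 8c = 54
byte 5: a7 ^ 0d = aa
byte 6: 14 ^ f0 = e4
byte 7: 30 ^ 22 = 12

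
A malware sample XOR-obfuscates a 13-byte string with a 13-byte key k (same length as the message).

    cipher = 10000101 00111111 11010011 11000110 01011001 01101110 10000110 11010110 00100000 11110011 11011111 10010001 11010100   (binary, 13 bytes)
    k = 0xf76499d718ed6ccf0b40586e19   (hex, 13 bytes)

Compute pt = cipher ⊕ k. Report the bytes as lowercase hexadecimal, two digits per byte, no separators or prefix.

725b4a114183ea192bb387ffcd

XOR is its own inverse, so applying the key byte-wise gives the result directly.
85 xor f7 = 72
3f xor 64 = 5b
d3 xor 99 = 4a
c6 xor d7 = 11
59 xor 18 = 41
6e xor ed = 83
86 xor 6c = ea
d6 xor cf = 19
20 xor 0b = 2b
f3 xor 40 = b3
df xor 58 = 87
91 xor 6e = ff
d4 xor 19 = cd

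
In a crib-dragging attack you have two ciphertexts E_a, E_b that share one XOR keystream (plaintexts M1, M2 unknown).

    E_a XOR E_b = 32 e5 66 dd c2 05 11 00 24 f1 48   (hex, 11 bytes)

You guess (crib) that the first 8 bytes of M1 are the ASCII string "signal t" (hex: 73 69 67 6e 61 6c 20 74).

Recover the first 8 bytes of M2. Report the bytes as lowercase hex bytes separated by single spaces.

41 8c 01 b3 a3 69 31 74

Since E_a ⊕ E_b = M1 ⊕ M2, XORing with the guessed M1 bytes yields the corresponding M2 bytes: M2 = (E_a ⊕ E_b) ⊕ M1.
32 XOR 73 = 41
e5 XOR 69 = 8c
66 XOR 67 = 01
dd XOR 6e = b3
c2 XOR 61 = a3
05 XOR 6c = 69
11 XOR 20 = 31
00 XOR 74 = 74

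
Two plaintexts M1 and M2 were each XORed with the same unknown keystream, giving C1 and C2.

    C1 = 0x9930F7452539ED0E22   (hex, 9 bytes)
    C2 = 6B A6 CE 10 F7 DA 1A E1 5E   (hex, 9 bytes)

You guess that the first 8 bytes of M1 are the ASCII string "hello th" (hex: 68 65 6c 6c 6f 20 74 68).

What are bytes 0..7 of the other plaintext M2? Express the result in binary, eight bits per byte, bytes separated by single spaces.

First, C1 ⊕ C2 = (M1 ⊕ K) ⊕ (M2 ⊕ K) = M1 ⊕ M2, so the key drops out. Then M2 = (M1 ⊕ M2) ⊕ M1 over the first 8 bytes.
byte 0: (99 ^ 6b) ^ 68 = f2 ^ 68 = 9a
byte 1: (30 ^ a6) ^ 65 = 96 ^ 65 = f3
byte 2: (f7 ^ ce) ^ 6c = 39 ^ 6c = 55
byte 3: (45 ^ 10) ^ 6c = 55 ^ 6c = 39
byte 4: (25 ^ f7) ^ 6f = d2 ^ 6f = bd
byte 5: (39 ^ da) ^ 20 = e3 ^ 20 = c3
byte 6: (ed ^ 1a) ^ 74 = f7 ^ 74 = 83
byte 7: (0e ^ e1) ^ 68 = ef ^ 68 = 87

10011010 11110011 01010101 00111001 10111101 11000011 10000011 10000111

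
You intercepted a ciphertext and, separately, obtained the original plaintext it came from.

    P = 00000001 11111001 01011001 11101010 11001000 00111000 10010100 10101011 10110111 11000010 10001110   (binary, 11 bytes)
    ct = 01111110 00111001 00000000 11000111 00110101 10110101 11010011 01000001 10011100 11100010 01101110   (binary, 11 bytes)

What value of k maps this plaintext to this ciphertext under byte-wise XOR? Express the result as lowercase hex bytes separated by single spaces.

Since ct = P ⊕ k, XORing both sides with P gives k = P ⊕ ct.
01 XOR 7e = 7f
f9 XOR 39 = c0
59 XOR 00 = 59
ea XOR c7 = 2d
c8 XOR 35 = fd
38 XOR b5 = 8d
94 XOR d3 = 47
ab XOR 41 = ea
b7 XOR 9c = 2b
c2 XOR e2 = 20
8e XOR 6e = e0

7f c0 59 2d fd 8d 47 ea 2b 20 e0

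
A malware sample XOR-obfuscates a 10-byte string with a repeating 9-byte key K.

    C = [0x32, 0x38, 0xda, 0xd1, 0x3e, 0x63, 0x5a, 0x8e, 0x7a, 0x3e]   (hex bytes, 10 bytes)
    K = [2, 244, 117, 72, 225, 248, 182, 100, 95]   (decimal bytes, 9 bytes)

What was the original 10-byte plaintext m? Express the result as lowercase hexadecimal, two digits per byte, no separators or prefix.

30ccaf99df9becea253c

The 9-byte key repeats, so the effective keystream is 02 f4 75 48 e1 f8 b6 64 5f 02.
byte 0: 32 XOR 02 = 30
byte 1: 38 XOR f4 = cc
byte 2: da XOR 75 = af
byte 3: d1 XOR 48 = 99
byte 4: 3e XOR e1 = df
byte 5: 63 XOR f8 = 9b
byte 6: 5a XOR b6 = ec
byte 7: 8e XOR 64 = ea
byte 8: 7a XOR 5f = 25
byte 9: 3e XOR 02 = 3c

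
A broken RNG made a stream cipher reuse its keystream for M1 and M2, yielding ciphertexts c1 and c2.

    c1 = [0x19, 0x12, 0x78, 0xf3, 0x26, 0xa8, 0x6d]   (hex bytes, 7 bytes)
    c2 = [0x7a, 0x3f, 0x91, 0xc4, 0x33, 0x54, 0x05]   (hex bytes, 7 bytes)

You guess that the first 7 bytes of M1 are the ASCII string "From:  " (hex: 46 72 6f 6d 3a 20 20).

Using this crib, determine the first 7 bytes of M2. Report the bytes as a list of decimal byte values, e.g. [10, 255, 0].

[37, 95, 134, 90, 47, 220, 72]

First, c1 ⊕ c2 = (M1 ⊕ K) ⊕ (M2 ⊕ K) = M1 ⊕ M2, so the key drops out. Then M2 = (M1 ⊕ M2) ⊕ M1 over the first 7 bytes.
byte 0: (19 XOR 7a) XOR 46 = 63 XOR 46 = 25
byte 1: (12 XOR 3f) XOR 72 = 2d XOR 72 = 5f
byte 2: (78 XOR 91) XOR 6f = e9 XOR 6f = 86
byte 3: (f3 XOR c4) XOR 6d = 37 XOR 6d = 5a
byte 4: (26 XOR 33) XOR 3a = 15 XOR 3a = 2f
byte 5: (a8 XOR 54) XOR 20 = fc XOR 20 = dc
byte 6: (6d XOR 05) XOR 20 = 68 XOR 20 = 48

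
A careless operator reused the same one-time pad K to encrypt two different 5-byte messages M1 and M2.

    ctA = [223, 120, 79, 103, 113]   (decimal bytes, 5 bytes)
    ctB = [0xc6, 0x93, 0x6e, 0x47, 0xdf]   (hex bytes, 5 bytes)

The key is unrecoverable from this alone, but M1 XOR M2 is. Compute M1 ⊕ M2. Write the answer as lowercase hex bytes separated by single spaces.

19 eb 21 20 ae

ctA ⊕ ctB = (M1 ⊕ K) ⊕ (M2 ⊕ K) = M1 ⊕ M2 — the shared key cancels under XOR.
byte 0: 223 ⊕ 198 =  25
byte 1: 120 ⊕ 147 = 235
byte 2:  79 ⊕ 110 =  33
byte 3: 103 ⊕  71 =  32
byte 4: 113 ⊕ 223 = 174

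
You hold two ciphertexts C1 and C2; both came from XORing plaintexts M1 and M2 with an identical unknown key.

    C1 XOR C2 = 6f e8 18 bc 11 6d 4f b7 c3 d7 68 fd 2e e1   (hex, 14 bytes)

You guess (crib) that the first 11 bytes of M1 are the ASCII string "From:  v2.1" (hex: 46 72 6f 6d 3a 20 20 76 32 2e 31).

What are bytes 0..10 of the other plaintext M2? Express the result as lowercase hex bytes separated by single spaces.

29 9a 77 d1 2b 4d 6f c1 f1 f9 59

Since C1 ⊕ C2 = M1 ⊕ M2, XORing with the guessed M1 bytes yields the corresponding M2 bytes: M2 = (C1 ⊕ C2) ⊕ M1.
01101111 ⊕ 01000110 = 00101001
11101000 ⊕ 01110010 = 10011010
00011000 ⊕ 01101111 = 01110111
10111100 ⊕ 01101101 = 11010001
00010001 ⊕ 00111010 = 00101011
01101101 ⊕ 00100000 = 01001101
01001111 ⊕ 00100000 = 01101111
10110111 ⊕ 01110110 = 11000001
11000011 ⊕ 00110010 = 11110001
11010111 ⊕ 00101110 = 11111001
01101000 ⊕ 00110001 = 01011001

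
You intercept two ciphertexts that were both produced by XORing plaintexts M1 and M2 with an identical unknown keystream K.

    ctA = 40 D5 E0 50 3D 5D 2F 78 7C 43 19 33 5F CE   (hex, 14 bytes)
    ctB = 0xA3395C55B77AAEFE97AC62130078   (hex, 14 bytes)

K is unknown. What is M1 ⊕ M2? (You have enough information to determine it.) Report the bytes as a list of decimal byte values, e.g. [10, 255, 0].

ctA ⊕ ctB = (M1 ⊕ K) ⊕ (M2 ⊕ K) = M1 ⊕ M2 — the shared key cancels under XOR.
 64 ^ 163 = 227
213 ^  57 = 236
224 ^  92 = 188
 80 ^  85 =   5
 61 ^ 183 = 138
 93 ^ 122 =  39
 47 ^ 174 = 129
120 ^ 254 = 134
124 ^ 151 = 235
 67 ^ 172 = 239
 25 ^  98 = 123
 51 ^  19 =  32
 95 ^   0 =  95
206 ^ 120 = 182

[227, 236, 188, 5, 138, 39, 129, 134, 235, 239, 123, 32, 95, 182]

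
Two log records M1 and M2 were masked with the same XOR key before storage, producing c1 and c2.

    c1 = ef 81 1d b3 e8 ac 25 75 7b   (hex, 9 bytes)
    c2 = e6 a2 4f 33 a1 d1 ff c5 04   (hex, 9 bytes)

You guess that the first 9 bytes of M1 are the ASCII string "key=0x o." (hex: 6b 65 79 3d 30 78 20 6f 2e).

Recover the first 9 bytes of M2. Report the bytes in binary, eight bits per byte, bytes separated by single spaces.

First, c1 ⊕ c2 = (M1 ⊕ K) ⊕ (M2 ⊕ K) = M1 ⊕ M2, so the key drops out. Then M2 = (M1 ⊕ M2) ⊕ M1 over the first 9 bytes.
byte 0: (ef XOR e6) XOR 6b = 09 XOR 6b = 62
byte 1: (81 XOR a2) XOR 65 = 23 XOR 65 = 46
byte 2: (1d XOR 4f) XOR 79 = 52 XOR 79 = 2b
byte 3: (b3 XOR 33) XOR 3d = 80 XOR 3d = bd
byte 4: (e8 XOR a1) XOR 30 = 49 XOR 30 = 79
byte 5: (ac XOR d1) XOR 78 = 7d XOR 78 = 05
byte 6: (25 XOR ff) XOR 20 = da XOR 20 = fa
byte 7: (75 XOR c5) XOR 6f = b0 XOR 6f = df
byte 8: (7b XOR 04) XOR 2e = 7f XOR 2e = 51

01100010 01000110 00101011 10111101 01111001 00000101 11111010 11011111 01010001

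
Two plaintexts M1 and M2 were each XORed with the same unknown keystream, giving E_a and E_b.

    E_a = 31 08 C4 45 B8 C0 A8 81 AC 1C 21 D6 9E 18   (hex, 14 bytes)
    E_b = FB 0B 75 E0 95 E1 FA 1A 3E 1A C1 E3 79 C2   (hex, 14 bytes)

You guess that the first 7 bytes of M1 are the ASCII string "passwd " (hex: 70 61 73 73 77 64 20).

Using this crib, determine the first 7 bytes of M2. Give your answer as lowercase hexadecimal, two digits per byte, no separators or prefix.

ba62c2d65a4572

First, E_a ⊕ E_b = (M1 ⊕ K) ⊕ (M2 ⊕ K) = M1 ⊕ M2, so the key drops out. Then M2 = (M1 ⊕ M2) ⊕ M1 over the first 7 bytes.
byte 0: (31 ^ fb) ^ 70 = ca ^ 70 = ba
byte 1: (08 ^ 0b) ^ 61 = 03 ^ 61 = 62
byte 2: (c4 ^ 75) ^ 73 = b1 ^ 73 = c2
byte 3: (45 ^ e0) ^ 73 = a5 ^ 73 = d6
byte 4: (b8 ^ 95) ^ 77 = 2d ^ 77 = 5a
byte 5: (c0 ^ e1) ^ 64 = 21 ^ 64 = 45
byte 6: (a8 ^ fa) ^ 20 = 52 ^ 20 = 72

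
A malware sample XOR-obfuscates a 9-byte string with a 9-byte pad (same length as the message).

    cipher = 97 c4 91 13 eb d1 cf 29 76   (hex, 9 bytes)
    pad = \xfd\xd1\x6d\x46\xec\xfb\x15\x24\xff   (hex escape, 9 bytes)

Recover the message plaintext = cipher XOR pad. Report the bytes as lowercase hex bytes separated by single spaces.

6a 15 fc 55 07 2a da 0d 89

XOR is its own inverse, so applying the key byte-wise gives the result directly.
byte 0: 151 ⊕ 253 = 106
byte 1: 196 ⊕ 209 =  21
byte 2: 145 ⊕ 109 = 252
byte 3:  19 ⊕  70 =  85
byte 4: 235 ⊕ 236 =   7
byte 5: 209 ⊕ 251 =  42
byte 6: 207 ⊕  21 = 218
byte 7:  41 ⊕  36 =  13
byte 8: 118 ⊕ 255 = 137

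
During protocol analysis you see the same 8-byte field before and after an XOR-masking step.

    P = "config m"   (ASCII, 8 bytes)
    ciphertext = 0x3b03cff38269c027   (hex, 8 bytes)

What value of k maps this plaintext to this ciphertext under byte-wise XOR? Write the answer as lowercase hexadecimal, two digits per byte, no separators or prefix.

586ca195eb0ee04a

Since ciphertext = P ⊕ k, XORing both sides with P gives k = P ⊕ ciphertext.
byte 0: 63 ⊕ 3b = 58
byte 1: 6f ⊕ 03 = 6c
byte 2: 6e ⊕ cf = a1
byte 3: 66 ⊕ f3 = 95
byte 4: 69 ⊕ 82 = eb
byte 5: 67 ⊕ 69 = 0e
byte 6: 20 ⊕ c0 = e0
byte 7: 6d ⊕ 27 = 4a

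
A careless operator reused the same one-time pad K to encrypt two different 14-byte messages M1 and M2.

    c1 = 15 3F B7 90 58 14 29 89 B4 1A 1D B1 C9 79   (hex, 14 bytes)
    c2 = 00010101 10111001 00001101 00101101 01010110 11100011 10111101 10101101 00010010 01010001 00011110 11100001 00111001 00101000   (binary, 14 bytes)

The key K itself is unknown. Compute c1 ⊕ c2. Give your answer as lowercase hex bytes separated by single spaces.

c1 ⊕ c2 = (M1 ⊕ K) ⊕ (M2 ⊕ K) = M1 ⊕ M2 — the shared key cancels under XOR.
byte 0:  21 xor  21 =   0
byte 1:  63 xor 185 = 134
byte 2: 183 xor  13 = 186
byte 3: 144 xor  45 = 189
byte 4:  88 xor  86 =  14
byte 5:  20 xor 227 = 247
byte 6:  41 xor 189 = 148
byte 7: 137 xor 173 =  36
byte 8: 180 xor  18 = 166
byte 9:  26 xor  81 =  75
byte 10:  29 xor  30 =   3
byte 11: 177 xor 225 =  80
byte 12: 201 xor  57 = 240
byte 13: 121 xor  40 =  81

00 86 ba bd 0e f7 94 24 a6 4b 03 50 f0 51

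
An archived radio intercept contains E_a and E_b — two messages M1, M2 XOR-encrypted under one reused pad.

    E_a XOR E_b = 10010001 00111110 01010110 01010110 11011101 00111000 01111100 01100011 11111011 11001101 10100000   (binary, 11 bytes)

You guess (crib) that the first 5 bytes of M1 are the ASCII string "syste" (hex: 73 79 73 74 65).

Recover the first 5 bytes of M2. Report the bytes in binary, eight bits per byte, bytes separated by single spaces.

Since E_a ⊕ E_b = M1 ⊕ M2, XORing with the guessed M1 bytes yields the corresponding M2 bytes: M2 = (E_a ⊕ E_b) ⊕ M1.
145 xor 115 = 226
 62 xor 121 =  71
 86 xor 115 =  37
 86 xor 116 =  34
221 xor 101 = 184

11100010 01000111 00100101 00100010 10111000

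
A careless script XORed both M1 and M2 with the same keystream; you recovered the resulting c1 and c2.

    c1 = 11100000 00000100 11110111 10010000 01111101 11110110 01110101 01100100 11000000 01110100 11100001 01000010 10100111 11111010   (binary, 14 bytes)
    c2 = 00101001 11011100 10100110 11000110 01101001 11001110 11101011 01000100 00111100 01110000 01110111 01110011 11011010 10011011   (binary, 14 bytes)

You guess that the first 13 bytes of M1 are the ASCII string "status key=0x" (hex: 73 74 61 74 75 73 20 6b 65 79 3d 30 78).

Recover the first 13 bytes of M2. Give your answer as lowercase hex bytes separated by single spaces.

First, c1 ⊕ c2 = (M1 ⊕ K) ⊕ (M2 ⊕ K) = M1 ⊕ M2, so the key drops out. Then M2 = (M1 ⊕ M2) ⊕ M1 over the first 13 bytes.
byte 0: (e0 ⊕ 29) ⊕ 73 = c9 ⊕ 73 = ba
byte 1: (04 ⊕ dc) ⊕ 74 = d8 ⊕ 74 = ac
byte 2: (f7 ⊕ a6) ⊕ 61 = 51 ⊕ 61 = 30
byte 3: (90 ⊕ c6) ⊕ 74 = 56 ⊕ 74 = 22
byte 4: (7d ⊕ 69) ⊕ 75 = 14 ⊕ 75 = 61
byte 5: (f6 ⊕ ce) ⊕ 73 = 38 ⊕ 73 = 4b
byte 6: (75 ⊕ eb) ⊕ 20 = 9e ⊕ 20 = be
byte 7: (64 ⊕ 44) ⊕ 6b = 20 ⊕ 6b = 4b
byte 8: (c0 ⊕ 3c) ⊕ 65 = fc ⊕ 65 = 99
byte 9: (74 ⊕ 70) ⊕ 79 = 04 ⊕ 79 = 7d
byte 10: (e1 ⊕ 77) ⊕ 3d = 96 ⊕ 3d = ab
byte 11: (42 ⊕ 73) ⊕ 30 = 31 ⊕ 30 = 01
byte 12: (a7 ⊕ da) ⊕ 78 = 7d ⊕ 78 = 05

ba ac 30 22 61 4b be 4b 99 7d ab 01 05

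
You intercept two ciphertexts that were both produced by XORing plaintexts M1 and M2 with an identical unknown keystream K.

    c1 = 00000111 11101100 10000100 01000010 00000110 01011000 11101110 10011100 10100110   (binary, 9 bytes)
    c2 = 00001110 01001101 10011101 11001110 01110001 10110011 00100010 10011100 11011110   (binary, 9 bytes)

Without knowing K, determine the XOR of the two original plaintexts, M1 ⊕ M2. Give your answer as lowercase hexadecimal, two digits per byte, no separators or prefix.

09a1198c77ebcc0078

c1 ⊕ c2 = (M1 ⊕ K) ⊕ (M2 ⊕ K) = M1 ⊕ M2 — the shared key cancels under XOR.
00000111 ⊕ 00001110 = 00001001
11101100 ⊕ 01001101 = 10100001
10000100 ⊕ 10011101 = 00011001
01000010 ⊕ 11001110 = 10001100
00000110 ⊕ 01110001 = 01110111
01011000 ⊕ 10110011 = 11101011
11101110 ⊕ 00100010 = 11001100
10011100 ⊕ 10011100 = 00000000
10100110 ⊕ 11011110 = 01111000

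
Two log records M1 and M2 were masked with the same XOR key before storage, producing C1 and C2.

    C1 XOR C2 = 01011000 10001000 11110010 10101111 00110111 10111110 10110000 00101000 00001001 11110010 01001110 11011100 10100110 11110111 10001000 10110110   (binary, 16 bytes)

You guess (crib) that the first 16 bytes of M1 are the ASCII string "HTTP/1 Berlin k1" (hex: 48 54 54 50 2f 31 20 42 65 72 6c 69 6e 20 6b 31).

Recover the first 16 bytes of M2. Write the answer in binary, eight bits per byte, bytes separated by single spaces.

Since C1 ⊕ C2 = M1 ⊕ M2, XORing with the guessed M1 bytes yields the corresponding M2 bytes: M2 = (C1 ⊕ C2) ⊕ M1.
byte 0: 58 xor 48 = 10
byte 1: 88 xor 54 = dc
byte 2: f2 xor 54 = a6
byte 3: af xor 50 = ff
byte 4: 37 xor 2f = 18
byte 5: be xor 31 = 8f
byte 6: b0 xor 20 = 90
byte 7: 28 xor 42 = 6a
byte 8: 09 xor 65 = 6c
byte 9: f2 xor 72 = 80
byte 10: 4e xor 6c = 22
byte 11: dc xor 69 = b5
byte 12: a6 xor 6e = c8
byte 13: f7 xor 20 = d7
byte 14: 88 xor 6b = e3
byte 15: b6 xor 31 = 87

00010000 11011100 10100110 11111111 00011000 10001111 10010000 01101010 01101100 10000000 00100010 10110101 11001000 11010111 11100011 10000111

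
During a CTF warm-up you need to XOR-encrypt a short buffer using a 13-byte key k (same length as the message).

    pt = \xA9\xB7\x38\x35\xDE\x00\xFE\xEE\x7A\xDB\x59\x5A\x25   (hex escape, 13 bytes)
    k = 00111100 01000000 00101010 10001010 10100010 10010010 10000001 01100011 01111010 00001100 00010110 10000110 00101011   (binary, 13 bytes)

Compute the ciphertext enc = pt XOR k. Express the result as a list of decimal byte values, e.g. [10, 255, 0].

[149, 247, 18, 191, 124, 146, 127, 141, 0, 215, 79, 220, 14]

XOR is its own inverse, so applying the key byte-wise gives the result directly.
10101001 xor 00111100 = 10010101
10110111 xor 01000000 = 11110111
00111000 xor 00101010 = 00010010
00110101 xor 10001010 = 10111111
11011110 xor 10100010 = 01111100
00000000 xor 10010010 = 10010010
11111110 xor 10000001 = 01111111
11101110 xor 01100011 = 10001101
01111010 xor 01111010 = 00000000
11011011 xor 00001100 = 11010111
01011001 xor 00010110 = 01001111
01011010 xor 10000110 = 11011100
00100101 xor 00101011 = 00001110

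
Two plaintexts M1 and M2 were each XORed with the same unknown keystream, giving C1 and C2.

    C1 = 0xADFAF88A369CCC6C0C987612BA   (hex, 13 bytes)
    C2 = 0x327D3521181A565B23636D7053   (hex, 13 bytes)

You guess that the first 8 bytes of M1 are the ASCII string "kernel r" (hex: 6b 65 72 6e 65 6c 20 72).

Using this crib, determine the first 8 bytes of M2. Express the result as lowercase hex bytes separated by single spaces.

f4 e2 bf c5 4b ea ba 45

First, C1 ⊕ C2 = (M1 ⊕ K) ⊕ (M2 ⊕ K) = M1 ⊕ M2, so the key drops out. Then M2 = (M1 ⊕ M2) ⊕ M1 over the first 8 bytes.
byte 0: (ad XOR 32) XOR 6b = 9f XOR 6b = f4
byte 1: (fa XOR 7d) XOR 65 = 87 XOR 65 = e2
byte 2: (f8 XOR 35) XOR 72 = cd XOR 72 = bf
byte 3: (8a XOR 21) XOR 6e = ab XOR 6e = c5
byte 4: (36 XOR 18) XOR 65 = 2e XOR 65 = 4b
byte 5: (9c XOR 1a) XOR 6c = 86 XOR 6c = ea
byte 6: (cc XOR 56) XOR 20 = 9a XOR 20 = ba
byte 7: (6c XOR 5b) XOR 72 = 37 XOR 72 = 45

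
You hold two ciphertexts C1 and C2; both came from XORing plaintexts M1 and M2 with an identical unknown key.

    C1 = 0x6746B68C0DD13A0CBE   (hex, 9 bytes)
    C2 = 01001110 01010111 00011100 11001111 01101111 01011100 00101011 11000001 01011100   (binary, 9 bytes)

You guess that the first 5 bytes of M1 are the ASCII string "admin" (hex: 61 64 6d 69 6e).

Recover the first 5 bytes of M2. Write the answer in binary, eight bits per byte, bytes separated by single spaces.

First, C1 ⊕ C2 = (M1 ⊕ K) ⊕ (M2 ⊕ K) = M1 ⊕ M2, so the key drops out. Then M2 = (M1 ⊕ M2) ⊕ M1 over the first 5 bytes.
byte 0: (67 ^ 4e) ^ 61 = 29 ^ 61 = 48
byte 1: (46 ^ 57) ^ 64 = 11 ^ 64 = 75
byte 2: (b6 ^ 1c) ^ 6d = aa ^ 6d = c7
byte 3: (8c ^ cf) ^ 69 = 43 ^ 69 = 2a
byte 4: (0d ^ 6f) ^ 6e = 62 ^ 6e = 0c

01001000 01110101 11000111 00101010 00001100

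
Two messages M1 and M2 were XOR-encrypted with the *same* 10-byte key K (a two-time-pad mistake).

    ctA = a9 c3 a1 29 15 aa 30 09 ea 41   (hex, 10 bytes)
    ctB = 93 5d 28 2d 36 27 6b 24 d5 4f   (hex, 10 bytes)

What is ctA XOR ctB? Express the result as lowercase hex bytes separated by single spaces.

3a 9e 89 04 23 8d 5b 2d 3f 0e

ctA ⊕ ctB = (M1 ⊕ K) ⊕ (M2 ⊕ K) = M1 ⊕ M2 — the shared key cancels under XOR.
byte 0: 10101001 ^ 10010011 = 00111010
byte 1: 11000011 ^ 01011101 = 10011110
byte 2: 10100001 ^ 00101000 = 10001001
byte 3: 00101001 ^ 00101101 = 00000100
byte 4: 00010101 ^ 00110110 = 00100011
byte 5: 10101010 ^ 00100111 = 10001101
byte 6: 00110000 ^ 01101011 = 01011011
byte 7: 00001001 ^ 00100100 = 00101101
byte 8: 11101010 ^ 11010101 = 00111111
byte 9: 01000001 ^ 01001111 = 00001110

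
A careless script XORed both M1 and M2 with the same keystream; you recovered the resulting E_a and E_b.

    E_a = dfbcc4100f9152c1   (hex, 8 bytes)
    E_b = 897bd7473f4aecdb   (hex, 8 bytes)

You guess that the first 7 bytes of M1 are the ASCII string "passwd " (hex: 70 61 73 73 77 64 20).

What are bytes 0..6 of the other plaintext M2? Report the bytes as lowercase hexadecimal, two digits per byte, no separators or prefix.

First, E_a ⊕ E_b = (M1 ⊕ K) ⊕ (M2 ⊕ K) = M1 ⊕ M2, so the key drops out. Then M2 = (M1 ⊕ M2) ⊕ M1 over the first 7 bytes.
byte 0: (df ⊕ 89) ⊕ 70 = 56 ⊕ 70 = 26
byte 1: (bc ⊕ 7b) ⊕ 61 = c7 ⊕ 61 = a6
byte 2: (c4 ⊕ d7) ⊕ 73 = 13 ⊕ 73 = 60
byte 3: (10 ⊕ 47) ⊕ 73 = 57 ⊕ 73 = 24
byte 4: (0f ⊕ 3f) ⊕ 77 = 30 ⊕ 77 = 47
byte 5: (91 ⊕ 4a) ⊕ 64 = db ⊕ 64 = bf
byte 6: (52 ⊕ ec) ⊕ 20 = be ⊕ 20 = 9e

26a6602447bf9e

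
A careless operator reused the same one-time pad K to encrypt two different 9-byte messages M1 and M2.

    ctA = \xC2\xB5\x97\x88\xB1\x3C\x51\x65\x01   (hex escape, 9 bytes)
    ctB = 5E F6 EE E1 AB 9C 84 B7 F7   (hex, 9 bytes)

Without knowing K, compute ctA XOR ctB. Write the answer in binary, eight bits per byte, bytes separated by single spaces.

ctA ⊕ ctB = (M1 ⊕ K) ⊕ (M2 ⊕ K) = M1 ⊕ M2 — the shared key cancels under XOR.
byte 0: 194 ^  94 = 156
byte 1: 181 ^ 246 =  67
byte 2: 151 ^ 238 = 121
byte 3: 136 ^ 225 = 105
byte 4: 177 ^ 171 =  26
byte 5:  60 ^ 156 = 160
byte 6:  81 ^ 132 = 213
byte 7: 101 ^ 183 = 210
byte 8:   1 ^ 247 = 246

10011100 01000011 01111001 01101001 00011010 10100000 11010101 11010010 11110110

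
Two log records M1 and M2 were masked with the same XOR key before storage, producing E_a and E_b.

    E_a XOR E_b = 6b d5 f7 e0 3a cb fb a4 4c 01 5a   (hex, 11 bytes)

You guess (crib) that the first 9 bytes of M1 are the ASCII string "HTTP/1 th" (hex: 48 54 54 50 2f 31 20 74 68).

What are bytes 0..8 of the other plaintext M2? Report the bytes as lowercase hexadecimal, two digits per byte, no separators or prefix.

Since E_a ⊕ E_b = M1 ⊕ M2, XORing with the guessed M1 bytes yields the corresponding M2 bytes: M2 = (E_a ⊕ E_b) ⊕ M1.
6b XOR 48 = 23
d5 XOR 54 = 81
f7 XOR 54 = a3
e0 XOR 50 = b0
3a XOR 2f = 15
cb XOR 31 = fa
fb XOR 20 = db
a4 XOR 74 = d0
4c XOR 68 = 24

2381a3b015fadbd024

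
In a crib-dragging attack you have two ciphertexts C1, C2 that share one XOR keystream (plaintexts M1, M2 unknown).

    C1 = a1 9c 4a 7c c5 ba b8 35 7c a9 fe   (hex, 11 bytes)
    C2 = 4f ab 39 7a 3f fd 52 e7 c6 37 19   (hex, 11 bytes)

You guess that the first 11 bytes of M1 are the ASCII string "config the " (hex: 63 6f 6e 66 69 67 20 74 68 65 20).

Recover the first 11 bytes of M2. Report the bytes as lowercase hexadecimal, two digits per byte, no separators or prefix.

8d581d609320caa6d2fbc7

First, C1 ⊕ C2 = (M1 ⊕ K) ⊕ (M2 ⊕ K) = M1 ⊕ M2, so the key drops out. Then M2 = (M1 ⊕ M2) ⊕ M1 over the first 11 bytes.
byte 0: (a1 ^ 4f) ^ 63 = ee ^ 63 = 8d
byte 1: (9c ^ ab) ^ 6f = 37 ^ 6f = 58
byte 2: (4a ^ 39) ^ 6e = 73 ^ 6e = 1d
byte 3: (7c ^ 7a) ^ 66 = 06 ^ 66 = 60
byte 4: (c5 ^ 3f) ^ 69 = fa ^ 69 = 93
byte 5: (ba ^ fd) ^ 67 = 47 ^ 67 = 20
byte 6: (b8 ^ 52) ^ 20 = ea ^ 20 = ca
byte 7: (35 ^ e7) ^ 74 = d2 ^ 74 = a6
byte 8: (7c ^ c6) ^ 68 = ba ^ 68 = d2
byte 9: (a9 ^ 37) ^ 65 = 9e ^ 65 = fb
byte 10: (fe ^ 19) ^ 20 = e7 ^ 20 = c7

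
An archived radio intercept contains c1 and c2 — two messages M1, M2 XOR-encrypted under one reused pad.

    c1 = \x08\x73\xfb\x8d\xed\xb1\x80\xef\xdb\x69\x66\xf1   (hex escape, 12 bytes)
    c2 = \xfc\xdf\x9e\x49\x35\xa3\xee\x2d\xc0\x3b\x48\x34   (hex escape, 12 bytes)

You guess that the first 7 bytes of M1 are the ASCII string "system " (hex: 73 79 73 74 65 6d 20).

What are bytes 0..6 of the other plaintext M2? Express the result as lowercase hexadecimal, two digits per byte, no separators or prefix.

First, c1 ⊕ c2 = (M1 ⊕ K) ⊕ (M2 ⊕ K) = M1 ⊕ M2, so the key drops out. Then M2 = (M1 ⊕ M2) ⊕ M1 over the first 7 bytes.
byte 0: (08 xor fc) xor 73 = f4 xor 73 = 87
byte 1: (73 xor df) xor 79 = ac xor 79 = d5
byte 2: (fb xor 9e) xor 73 = 65 xor 73 = 16
byte 3: (8d xor 49) xor 74 = c4 xor 74 = b0
byte 4: (ed xor 35) xor 65 = d8 xor 65 = bd
byte 5: (b1 xor a3) xor 6d = 12 xor 6d = 7f
byte 6: (80 xor ee) xor 20 = 6e xor 20 = 4e

87d516b0bd7f4e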